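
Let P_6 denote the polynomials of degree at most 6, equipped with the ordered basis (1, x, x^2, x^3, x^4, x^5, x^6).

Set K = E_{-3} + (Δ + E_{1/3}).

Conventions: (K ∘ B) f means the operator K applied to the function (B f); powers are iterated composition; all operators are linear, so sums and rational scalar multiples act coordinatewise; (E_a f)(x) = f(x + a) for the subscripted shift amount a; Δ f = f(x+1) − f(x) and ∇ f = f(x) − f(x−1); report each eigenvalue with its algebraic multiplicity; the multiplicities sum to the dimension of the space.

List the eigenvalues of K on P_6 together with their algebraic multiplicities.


λ = 2 (multiplicity 7)

image of 1: 2
image of x: 2x - 5/3
image of x^2: 2x^2 - (10/3)x + 91/9
image of x^3: 2x^3 - 5x^2 + (91/3)x - 701/27
image of x^4: 2x^4 - (20/3)x^3 + (182/3)x^2 - (2804/27)x + 6643/81
image of x^5: 2x^5 - (25/3)x^4 + (910/9)x^3 - (7010/27)x^2 + (33215/81)x - 58805/243
image of x^6: 2x^6 - 10x^5 + (455/3)x^4 - (14020/27)x^3 + (33215/27)x^2 - (117610/81)x + 532171/729
the matrix is upper triangular; its diagonal is (2, 2, 2, 2, 2, 2, 2)
for a triangular matrix the eigenvalues are the diagonal entries, with algebraic multiplicity their repetition count


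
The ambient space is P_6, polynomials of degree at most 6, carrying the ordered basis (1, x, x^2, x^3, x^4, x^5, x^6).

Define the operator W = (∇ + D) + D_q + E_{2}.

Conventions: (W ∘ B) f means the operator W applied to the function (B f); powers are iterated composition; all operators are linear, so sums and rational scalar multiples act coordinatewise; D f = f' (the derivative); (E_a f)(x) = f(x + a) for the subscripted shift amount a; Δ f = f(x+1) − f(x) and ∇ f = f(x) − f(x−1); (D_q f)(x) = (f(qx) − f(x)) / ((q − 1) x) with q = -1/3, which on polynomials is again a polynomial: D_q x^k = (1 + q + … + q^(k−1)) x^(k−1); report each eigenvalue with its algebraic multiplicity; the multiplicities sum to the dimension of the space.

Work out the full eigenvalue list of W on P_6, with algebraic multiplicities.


λ = 1 (multiplicity 7)

image of 1: 1
image of x: x + 5
image of x^2: x^2 + (26/3)x + 3
image of x^3: x^3 + (115/9)x^2 + 9x + 9
image of x^4: x^4 + (452/27)x^3 + 18x^2 + 36x + 15
image of x^5: x^5 + (1681/81)x^4 + 30x^3 + 90x^2 + 75x + 33
image of x^6: x^6 + (6014/243)x^5 + 45x^4 + 180x^3 + 225x^2 + 198x + 63
the matrix is upper triangular; its diagonal is (1, 1, 1, 1, 1, 1, 1)
for a triangular matrix the eigenvalues are the diagonal entries, with algebraic multiplicity their repetition count


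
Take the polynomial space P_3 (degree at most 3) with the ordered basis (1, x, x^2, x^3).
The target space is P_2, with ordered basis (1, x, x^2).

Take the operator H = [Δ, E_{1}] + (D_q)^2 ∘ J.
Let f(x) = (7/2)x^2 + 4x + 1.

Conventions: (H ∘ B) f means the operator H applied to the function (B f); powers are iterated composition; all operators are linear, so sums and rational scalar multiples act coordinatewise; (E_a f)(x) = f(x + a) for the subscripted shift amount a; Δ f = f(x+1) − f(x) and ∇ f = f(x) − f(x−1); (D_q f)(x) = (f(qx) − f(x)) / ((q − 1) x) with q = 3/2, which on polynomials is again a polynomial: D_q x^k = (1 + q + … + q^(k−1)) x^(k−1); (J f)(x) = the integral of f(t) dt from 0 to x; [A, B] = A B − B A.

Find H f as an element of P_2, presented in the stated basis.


the result is g(x) = (665/48)x + 5

E_{1} f = (7/2)x^2 + 11x + 17/2
Δ E_{1} f = 7x + 29/2
Δ f = 7x + 15/2
E_{1} Δ f = 7x + 29/2
[Δ, E_{1}] f = 0
J f = (7/6)x^3 + 2x^2 + x
D_q J f = (133/24)x^2 + 5x + 1
D_q D_q J f = (665/48)x + 5
([Δ, E_{1}] + (D_q)^2 ∘ J) f = (665/48)x + 5


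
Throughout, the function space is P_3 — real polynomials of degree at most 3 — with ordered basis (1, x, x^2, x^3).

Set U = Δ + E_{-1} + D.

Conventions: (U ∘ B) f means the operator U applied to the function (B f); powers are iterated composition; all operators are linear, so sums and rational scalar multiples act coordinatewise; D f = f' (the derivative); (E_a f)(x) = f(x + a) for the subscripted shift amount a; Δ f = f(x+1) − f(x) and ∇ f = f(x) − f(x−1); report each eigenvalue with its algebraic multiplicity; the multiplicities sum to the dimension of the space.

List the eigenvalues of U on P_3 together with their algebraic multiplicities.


image of 1: 1
image of x: x + 1
image of x^2: x^2 + 2x + 2
image of x^3: x^3 + 3x^2 + 6x
the matrix is upper triangular; its diagonal is (1, 1, 1, 1)
for a triangular matrix the eigenvalues are the diagonal entries, with algebraic multiplicity their repetition count

λ = 1 (multiplicity 4)


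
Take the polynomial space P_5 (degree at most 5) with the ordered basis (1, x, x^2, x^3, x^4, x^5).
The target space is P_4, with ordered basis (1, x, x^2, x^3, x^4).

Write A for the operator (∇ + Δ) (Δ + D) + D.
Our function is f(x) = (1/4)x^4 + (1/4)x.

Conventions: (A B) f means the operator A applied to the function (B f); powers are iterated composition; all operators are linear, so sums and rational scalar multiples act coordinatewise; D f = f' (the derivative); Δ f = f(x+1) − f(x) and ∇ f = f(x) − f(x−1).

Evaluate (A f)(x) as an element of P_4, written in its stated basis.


Δ f = x^3 + (3/2)x^2 + x + 1/2
D f = x^3 + 1/4
(Δ + D) f = 2x^3 + (3/2)x^2 + x + 3/4
∇ (Δ + D) f = 6x^2 - 3x + 3/2
Δ (Δ + D) f = 6x^2 + 9x + 9/2
(∇ + Δ) (Δ + D) f = 12x^2 + 6x + 6
D f = x^3 + 1/4
((∇ + Δ) (Δ + D) + D) f = x^3 + 12x^2 + 6x + 25/4

the result is g(x) = x^3 + 12x^2 + 6x + 25/4


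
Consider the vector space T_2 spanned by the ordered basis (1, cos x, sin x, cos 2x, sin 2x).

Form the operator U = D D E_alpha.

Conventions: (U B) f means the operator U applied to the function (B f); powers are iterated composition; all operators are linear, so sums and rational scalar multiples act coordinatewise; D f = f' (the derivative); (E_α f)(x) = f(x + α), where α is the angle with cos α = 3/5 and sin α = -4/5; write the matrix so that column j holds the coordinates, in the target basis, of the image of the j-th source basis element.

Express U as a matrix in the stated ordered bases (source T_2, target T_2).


the matrix is [[0, 0, 0, 0, 0]; [0, -3/5, 4/5, 0, 0]; [0, -4/5, -3/5, 0, 0]; [0, 0, 0, 28/25, 96/25]; [0, 0, 0, -96/25, 28/25]] (rows listed top to bottom)

image of 1: 0
image of cos x: -(3/5)cos x - (4/5)sin x
image of sin x: (4/5)cos x - (3/5)sin x
image of cos 2x: (28/25)cos 2x - (96/25)sin 2x
image of sin 2x: (96/25)cos 2x + (28/25)sin 2x
each image's coordinates form column j of the matrix


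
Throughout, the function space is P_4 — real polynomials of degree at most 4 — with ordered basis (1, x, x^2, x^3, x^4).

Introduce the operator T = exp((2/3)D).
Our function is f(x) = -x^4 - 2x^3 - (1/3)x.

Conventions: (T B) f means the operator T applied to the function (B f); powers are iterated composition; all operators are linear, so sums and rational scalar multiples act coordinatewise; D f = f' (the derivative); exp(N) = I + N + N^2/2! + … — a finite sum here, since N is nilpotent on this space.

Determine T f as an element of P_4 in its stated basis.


g(x) = -x^4 - (14/3)x^3 - (20/3)x^2 - (113/27)x - 82/81

order-1 term: -(8/3)x^3 - 4x^2 - 2/9
order-2 term: -(8/3)x^2 - (8/3)x
order-3 term: -(32/27)x - 16/27
order-4 term: -16/81
the series for exp((2/3)D) f terminates at order 4
exp((2/3)D) f = -x^4 - (14/3)x^3 - (20/3)x^2 - (113/27)x - 82/81


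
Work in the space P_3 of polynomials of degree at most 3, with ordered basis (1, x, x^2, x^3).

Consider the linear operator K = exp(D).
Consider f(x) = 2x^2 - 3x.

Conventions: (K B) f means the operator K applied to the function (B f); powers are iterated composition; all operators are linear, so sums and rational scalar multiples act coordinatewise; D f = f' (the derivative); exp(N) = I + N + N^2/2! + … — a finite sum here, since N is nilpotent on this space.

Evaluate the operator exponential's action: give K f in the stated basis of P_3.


the result is g(x) = 2x^2 + x - 1

order-1 term: 4x - 3
order-2 term: 2
the series for exp(D) f terminates at order 2
exp(D) f = 2x^2 + x - 1


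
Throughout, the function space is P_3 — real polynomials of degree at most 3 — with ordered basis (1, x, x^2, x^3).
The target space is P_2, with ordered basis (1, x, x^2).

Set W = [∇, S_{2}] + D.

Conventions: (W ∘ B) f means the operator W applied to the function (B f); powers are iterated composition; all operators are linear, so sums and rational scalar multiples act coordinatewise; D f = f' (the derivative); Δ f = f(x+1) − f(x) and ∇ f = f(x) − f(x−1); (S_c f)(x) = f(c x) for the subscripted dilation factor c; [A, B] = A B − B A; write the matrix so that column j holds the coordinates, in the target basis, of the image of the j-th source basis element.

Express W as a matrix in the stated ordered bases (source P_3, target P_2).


the matrix is [[0, 2, -3, 7]; [0, 0, 6, -18]; [0, 0, 0, 15]] (rows listed top to bottom)

image of 1: 0
image of x: 2
image of x^2: 6x - 3
image of x^3: 15x^2 - 18x + 7
each image's coordinates form column j of the matrix


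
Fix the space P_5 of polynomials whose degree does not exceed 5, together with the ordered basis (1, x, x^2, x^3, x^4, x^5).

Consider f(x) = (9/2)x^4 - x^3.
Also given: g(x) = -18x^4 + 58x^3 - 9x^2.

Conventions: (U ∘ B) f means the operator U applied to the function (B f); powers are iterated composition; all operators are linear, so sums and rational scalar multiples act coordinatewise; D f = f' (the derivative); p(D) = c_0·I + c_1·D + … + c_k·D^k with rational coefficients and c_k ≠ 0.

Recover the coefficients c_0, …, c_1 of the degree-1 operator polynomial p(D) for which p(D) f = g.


D^0 f = (9/2)x^4 - x^3
D^1 f = 18x^3 - 3x^2
matching coefficients of g against c_0 f + c_1 Df + … from the top degree down determines the c_i
solution: c_0 = -4, c_1 = 3

p(D) = -4·I + 3·D, i.e. c_0 = -4, c_1 = 3


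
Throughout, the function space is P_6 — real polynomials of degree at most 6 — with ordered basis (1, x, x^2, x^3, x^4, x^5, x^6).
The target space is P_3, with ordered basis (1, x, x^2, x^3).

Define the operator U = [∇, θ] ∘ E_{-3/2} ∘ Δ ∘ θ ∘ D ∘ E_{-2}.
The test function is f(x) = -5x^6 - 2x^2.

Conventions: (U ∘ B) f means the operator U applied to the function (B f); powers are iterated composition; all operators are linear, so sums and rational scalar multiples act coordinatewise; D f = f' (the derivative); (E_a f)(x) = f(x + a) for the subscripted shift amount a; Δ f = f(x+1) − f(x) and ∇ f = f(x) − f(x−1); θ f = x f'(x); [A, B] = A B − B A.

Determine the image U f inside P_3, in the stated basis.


the result is g(x) = -3000x^3 + 32400x^2 - 115950x + 137100

E_{-2} f = -5x^6 + 60x^5 - 300x^4 + 800x^3 - 1202x^2 + 968x - 328
D E_{-2} f = -30x^5 + 300x^4 - 1200x^3 + 2400x^2 - 2404x + 968
θ D E_{-2} f = -150x^5 + 1200x^4 - 3600x^3 + 4800x^2 - 2404x
Δ (θ ∘ D ∘ E_{-2}) f = -750x^4 + 3300x^3 - 5100x^2 + 2850x - 154
E_{-3/2} Δ (θ ∘ D ∘ E_{-2}) f = -750x^4 + 7800x^3 - 30075x^2 + 50550x - 246707/8
θ (E_{-3/2} ∘ Δ) (θ ∘ D ∘ E_{-2}) f = -3000x^4 + 23400x^3 - 60150x^2 + 50550x
∇ θ (E_{-3/2} ∘ Δ) (θ ∘ D ∘ E_{-2}) f = -12000x^3 + 88200x^2 - 202500x + 137100
∇ (E_{-3/2} ∘ Δ) (θ ∘ D ∘ E_{-2}) f = -3000x^3 + 27900x^2 - 86550x + 89175
θ ∇ (E_{-3/2} ∘ Δ) (θ ∘ D ∘ E_{-2}) f = -9000x^3 + 55800x^2 - 86550x
[∇, θ] (E_{-3/2} ∘ Δ) (θ ∘ D ∘ E_{-2}) f = -3000x^3 + 32400x^2 - 115950x + 137100


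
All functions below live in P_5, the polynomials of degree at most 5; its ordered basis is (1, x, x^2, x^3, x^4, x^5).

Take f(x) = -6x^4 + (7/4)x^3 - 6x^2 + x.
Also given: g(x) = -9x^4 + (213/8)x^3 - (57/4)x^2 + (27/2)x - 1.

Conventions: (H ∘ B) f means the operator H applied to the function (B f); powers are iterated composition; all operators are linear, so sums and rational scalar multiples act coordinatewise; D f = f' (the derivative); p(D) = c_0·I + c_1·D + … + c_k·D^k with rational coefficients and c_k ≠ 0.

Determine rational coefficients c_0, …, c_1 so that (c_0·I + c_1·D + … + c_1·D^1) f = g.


p(D) = (3/2)·I − D, i.e. c_0 = 3/2, c_1 = -1

D^0 f = -6x^4 + (7/4)x^3 - 6x^2 + x
D^1 f = -24x^3 + (21/4)x^2 - 12x + 1
matching coefficients of g against c_0 f + c_1 Df + … from the top degree down determines the c_i
solution: c_0 = 3/2, c_1 = -1


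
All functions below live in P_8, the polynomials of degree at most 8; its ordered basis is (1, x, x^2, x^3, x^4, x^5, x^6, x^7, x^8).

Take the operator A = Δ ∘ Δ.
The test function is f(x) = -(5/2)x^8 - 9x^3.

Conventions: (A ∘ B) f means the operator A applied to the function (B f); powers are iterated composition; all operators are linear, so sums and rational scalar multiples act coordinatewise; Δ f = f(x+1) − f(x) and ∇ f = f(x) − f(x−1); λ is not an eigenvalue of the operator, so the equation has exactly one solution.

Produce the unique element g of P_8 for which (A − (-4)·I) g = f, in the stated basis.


write g with unknown coordinates in the stated basis and equate coefficients in (A − (-4)·I) g = f
solving from the highest basis element down gives g = -(5/8)x^8 + (35/4)x^6 + (105/2)x^5 + (175/2)x^4 - (1059/4)x^3 - (9905/8)x^2 - (10263/8)x + 881/4
check: A g = -35x^6 - 210x^5 - 350x^4 + 1050x^3 + (9905/2)x^2 + (10263/2)x - 881
so A g − (-4)·g = -(5/2)x^8 - 9x^3 = f ✓

the image equals g(x) = -(5/8)x^8 + (35/4)x^6 + (105/2)x^5 + (175/2)x^4 - (1059/4)x^3 - (9905/8)x^2 - (10263/8)x + 881/4


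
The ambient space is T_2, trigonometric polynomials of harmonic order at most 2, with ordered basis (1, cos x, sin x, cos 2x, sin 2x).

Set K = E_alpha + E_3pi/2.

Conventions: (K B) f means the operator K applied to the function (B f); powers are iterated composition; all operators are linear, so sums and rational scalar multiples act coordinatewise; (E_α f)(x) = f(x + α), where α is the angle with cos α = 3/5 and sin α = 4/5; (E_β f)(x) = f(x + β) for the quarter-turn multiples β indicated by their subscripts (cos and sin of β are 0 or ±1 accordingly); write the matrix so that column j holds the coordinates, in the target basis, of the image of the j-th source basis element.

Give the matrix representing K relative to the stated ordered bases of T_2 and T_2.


the matrix is [[2, 0, 0, 0, 0]; [0, 3/5, -1/5, 0, 0]; [0, 1/5, 3/5, 0, 0]; [0, 0, 0, -32/25, 24/25]; [0, 0, 0, -24/25, -32/25]] (rows listed top to bottom)

image of 1: 2
image of cos x: (3/5)cos x + (1/5)sin x
image of sin x: -(1/5)cos x + (3/5)sin x
image of cos 2x: -(32/25)cos 2x - (24/25)sin 2x
image of sin 2x: (24/25)cos 2x - (32/25)sin 2x
each image's coordinates form column j of the matrix


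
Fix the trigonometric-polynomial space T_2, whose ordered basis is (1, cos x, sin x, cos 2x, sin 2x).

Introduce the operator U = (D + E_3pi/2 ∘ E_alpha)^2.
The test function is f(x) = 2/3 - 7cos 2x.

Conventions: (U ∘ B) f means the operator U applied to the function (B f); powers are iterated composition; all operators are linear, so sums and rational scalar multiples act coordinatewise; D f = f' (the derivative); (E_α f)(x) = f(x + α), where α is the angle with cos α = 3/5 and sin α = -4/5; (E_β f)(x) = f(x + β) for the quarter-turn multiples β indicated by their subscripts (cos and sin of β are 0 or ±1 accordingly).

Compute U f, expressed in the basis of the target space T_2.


the image equals g(x) = 2/3 + (37989/625)cos 2x + (7252/625)sin 2x

D f = 14sin 2x
E_alpha f = 2/3 + (49/25)cos 2x - (168/25)sin 2x
E_3pi/2 E_alpha f = 2/3 - (49/25)cos 2x + (168/25)sin 2x
(D + E_3pi/2 ∘ E_alpha) f = 2/3 - (49/25)cos 2x + (518/25)sin 2x
D (D + E_3pi/2 ∘ E_alpha) f = (1036/25)cos 2x + (98/25)sin 2x
E_alpha (D + E_3pi/2 ∘ E_alpha) f = 2/3 - (12089/625)cos 2x - (4802/625)sin 2x
E_3pi/2 E_alpha (D + E_3pi/2 ∘ E_alpha) f = 2/3 + (12089/625)cos 2x + (4802/625)sin 2x
(D + E_3pi/2 ∘ E_alpha) (D + E_3pi/2 ∘ E_alpha) f = 2/3 + (37989/625)cos 2x + (7252/625)sin 2x


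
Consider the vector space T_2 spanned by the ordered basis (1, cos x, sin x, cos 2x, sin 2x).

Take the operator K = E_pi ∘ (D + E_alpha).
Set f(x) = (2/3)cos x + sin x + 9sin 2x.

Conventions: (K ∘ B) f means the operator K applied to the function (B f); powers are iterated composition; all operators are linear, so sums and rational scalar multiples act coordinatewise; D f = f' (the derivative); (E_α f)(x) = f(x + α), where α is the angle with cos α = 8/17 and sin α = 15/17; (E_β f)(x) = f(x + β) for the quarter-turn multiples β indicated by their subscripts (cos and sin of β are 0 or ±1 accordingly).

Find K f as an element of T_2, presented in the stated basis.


D f = cos x - (2/3)sin x + 18cos 2x
E_alpha f = (61/51)cos x - (2/17)sin x + (2160/289)cos 2x - (1449/289)sin 2x
(D + E_alpha) f = (112/51)cos x - (40/51)sin x + (7362/289)cos 2x - (1449/289)sin 2x
E_pi (D + E_alpha) f = -(112/51)cos x + (40/51)sin x + (7362/289)cos 2x - (1449/289)sin 2x

the image equals g(x) = -(112/51)cos x + (40/51)sin x + (7362/289)cos 2x - (1449/289)sin 2x


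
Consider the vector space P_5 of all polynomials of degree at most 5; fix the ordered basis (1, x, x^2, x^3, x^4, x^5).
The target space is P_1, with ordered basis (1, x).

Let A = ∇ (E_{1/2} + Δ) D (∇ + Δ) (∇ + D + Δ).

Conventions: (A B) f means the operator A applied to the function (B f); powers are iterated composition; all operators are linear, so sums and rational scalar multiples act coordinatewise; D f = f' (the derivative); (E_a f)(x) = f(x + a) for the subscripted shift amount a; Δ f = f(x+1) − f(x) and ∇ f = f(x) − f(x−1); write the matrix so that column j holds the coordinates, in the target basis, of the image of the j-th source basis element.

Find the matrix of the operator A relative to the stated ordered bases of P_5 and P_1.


the matrix is [[0, 0, 0, 0, 144, 720]; [0, 0, 0, 0, 0, 720]] (rows listed top to bottom)

image of 1: 0
image of x: 0
image of x^2: 0
image of x^3: 0
image of x^4: 144
image of x^5: 720x + 720
each image's coordinates form column j of the matrix


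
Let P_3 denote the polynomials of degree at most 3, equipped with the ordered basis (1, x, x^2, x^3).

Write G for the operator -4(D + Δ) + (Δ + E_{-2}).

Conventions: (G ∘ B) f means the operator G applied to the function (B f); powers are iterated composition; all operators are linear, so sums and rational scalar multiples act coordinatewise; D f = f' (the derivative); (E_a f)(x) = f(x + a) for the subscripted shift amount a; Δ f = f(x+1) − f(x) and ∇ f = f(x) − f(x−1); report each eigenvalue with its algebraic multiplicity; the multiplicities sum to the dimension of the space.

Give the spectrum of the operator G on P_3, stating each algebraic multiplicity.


λ = 1 (multiplicity 4)

image of 1: 1
image of x: x - 9
image of x^2: x^2 - 18x + 1
image of x^3: x^3 - 27x^2 + 3x - 11
the matrix is upper triangular; its diagonal is (1, 1, 1, 1)
for a triangular matrix the eigenvalues are the diagonal entries, with algebraic multiplicity their repetition count


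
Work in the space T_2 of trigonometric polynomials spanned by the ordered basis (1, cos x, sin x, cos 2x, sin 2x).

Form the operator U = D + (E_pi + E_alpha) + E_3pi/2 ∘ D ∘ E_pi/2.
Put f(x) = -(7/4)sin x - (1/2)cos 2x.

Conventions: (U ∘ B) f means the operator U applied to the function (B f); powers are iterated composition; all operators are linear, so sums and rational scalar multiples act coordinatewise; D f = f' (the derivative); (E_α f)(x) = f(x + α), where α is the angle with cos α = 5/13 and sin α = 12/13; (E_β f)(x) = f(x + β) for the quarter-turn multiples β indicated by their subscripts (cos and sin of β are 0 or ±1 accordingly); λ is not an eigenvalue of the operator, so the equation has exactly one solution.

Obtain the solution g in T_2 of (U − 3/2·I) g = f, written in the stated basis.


the image equals g(x) = (266/677)cos x + (385/1354)sin x + (407/15977)cos 2x - (1592/15977)sin 2x

write g with unknown coordinates in the stated basis and equate coefficients in (U − 3/2·I) g = f
solving from the highest basis element down gives g = (266/677)cos x + (385/1354)sin x + (407/15977)cos 2x - (1592/15977)sin 2x
check: U g = (399/677)cos x - (896/677)sin x - (7378/15977)cos 2x - (2388/15977)sin 2x
so U g − 3/2·g = -(7/4)sin x - (1/2)cos 2x = f ✓


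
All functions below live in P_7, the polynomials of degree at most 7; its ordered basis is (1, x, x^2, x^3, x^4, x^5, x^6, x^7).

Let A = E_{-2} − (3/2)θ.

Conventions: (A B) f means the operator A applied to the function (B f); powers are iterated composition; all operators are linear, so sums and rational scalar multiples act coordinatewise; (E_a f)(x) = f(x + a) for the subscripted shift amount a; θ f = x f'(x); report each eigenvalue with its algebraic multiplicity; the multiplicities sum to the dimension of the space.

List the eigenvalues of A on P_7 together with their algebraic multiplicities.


λ = -19/2 (multiplicity 1), λ = -8 (multiplicity 1), λ = -13/2 (multiplicity 1), λ = -5 (multiplicity 1), λ = -7/2 (multiplicity 1), λ = -2 (multiplicity 1), λ = -1/2 (multiplicity 1), λ = 1 (multiplicity 1)

image of 1: 1
image of x: -(1/2)x - 2
image of x^2: -2x^2 - 4x + 4
image of x^3: -(7/2)x^3 - 6x^2 + 12x - 8
image of x^4: -5x^4 - 8x^3 + 24x^2 - 32x + 16
image of x^5: -(13/2)x^5 - 10x^4 + 40x^3 - 80x^2 + 80x - 32
image of x^6: -8x^6 - 12x^5 + 60x^4 - 160x^3 + 240x^2 - 192x + 64
image of x^7: -(19/2)x^7 - 14x^6 + 84x^5 - 280x^4 + 560x^3 - 672x^2 + 448x - 128
the matrix is upper triangular; its diagonal is (1, -1/2, -2, -7/2, -5, -13/2, -8, -19/2)
for a triangular matrix the eigenvalues are the diagonal entries, with algebraic multiplicity their repetition count


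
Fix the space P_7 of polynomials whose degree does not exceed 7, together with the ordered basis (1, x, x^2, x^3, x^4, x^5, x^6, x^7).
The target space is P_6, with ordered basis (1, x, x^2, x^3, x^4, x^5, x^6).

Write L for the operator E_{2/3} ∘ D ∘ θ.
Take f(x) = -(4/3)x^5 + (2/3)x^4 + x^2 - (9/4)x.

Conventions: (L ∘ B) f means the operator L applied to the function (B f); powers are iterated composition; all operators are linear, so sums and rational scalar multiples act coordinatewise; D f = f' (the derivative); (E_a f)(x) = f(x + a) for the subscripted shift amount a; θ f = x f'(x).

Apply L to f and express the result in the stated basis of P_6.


θ f = -(20/3)x^5 + (8/3)x^4 + 2x^2 - (9/4)x
D θ f = -(100/3)x^4 + (32/3)x^3 + 4x - 9/4
E_{2/3} D θ f = -(100/3)x^4 - (704/9)x^3 - (608/9)x^2 - (1724/81)x - 2923/972

the result is g(x) = -(100/3)x^4 - (704/9)x^3 - (608/9)x^2 - (1724/81)x - 2923/972


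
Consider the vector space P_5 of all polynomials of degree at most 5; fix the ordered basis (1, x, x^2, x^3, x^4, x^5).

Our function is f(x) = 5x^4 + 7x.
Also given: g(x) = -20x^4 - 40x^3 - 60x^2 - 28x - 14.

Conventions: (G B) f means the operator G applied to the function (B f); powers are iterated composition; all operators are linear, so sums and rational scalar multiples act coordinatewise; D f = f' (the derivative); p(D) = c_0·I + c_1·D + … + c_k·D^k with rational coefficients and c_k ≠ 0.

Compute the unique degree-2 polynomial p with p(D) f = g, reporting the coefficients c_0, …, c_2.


c_0 = -4, c_1 = -2, c_2 = -1

D^0 f = 5x^4 + 7x
D^1 f = 20x^3 + 7
D^2 f = 60x^2
matching coefficients of g against c_0 f + c_1 Df + … from the top degree down determines the c_i
solution: c_0 = -4, c_1 = -2, c_2 = -1


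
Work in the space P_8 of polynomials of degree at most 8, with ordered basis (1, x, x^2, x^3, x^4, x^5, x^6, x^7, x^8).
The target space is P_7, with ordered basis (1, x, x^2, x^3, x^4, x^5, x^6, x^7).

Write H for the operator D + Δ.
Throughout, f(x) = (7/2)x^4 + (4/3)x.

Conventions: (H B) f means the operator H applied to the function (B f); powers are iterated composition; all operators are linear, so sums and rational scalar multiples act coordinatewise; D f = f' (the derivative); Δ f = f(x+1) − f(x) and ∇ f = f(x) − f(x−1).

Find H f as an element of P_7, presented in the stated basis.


D f = 14x^3 + 4/3
Δ f = 14x^3 + 21x^2 + 14x + 29/6
(D + Δ) f = 28x^3 + 21x^2 + 14x + 37/6

the image equals g(x) = 28x^3 + 21x^2 + 14x + 37/6


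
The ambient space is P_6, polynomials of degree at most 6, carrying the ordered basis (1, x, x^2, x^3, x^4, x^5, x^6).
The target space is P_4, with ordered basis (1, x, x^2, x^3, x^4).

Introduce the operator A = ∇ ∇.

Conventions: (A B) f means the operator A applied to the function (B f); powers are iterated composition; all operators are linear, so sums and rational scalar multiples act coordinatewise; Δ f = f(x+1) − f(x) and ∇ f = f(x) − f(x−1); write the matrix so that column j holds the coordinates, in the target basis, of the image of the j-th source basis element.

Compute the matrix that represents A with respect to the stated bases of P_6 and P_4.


the matrix is [[0, 0, 2, -6, 14, -30, 62]; [0, 0, 0, 6, -24, 70, -180]; [0, 0, 0, 0, 12, -60, 210]; [0, 0, 0, 0, 0, 20, -120]; [0, 0, 0, 0, 0, 0, 30]] (rows listed top to bottom)

image of 1: 0
image of x: 0
image of x^2: 2
image of x^3: 6x - 6
image of x^4: 12x^2 - 24x + 14
image of x^5: 20x^3 - 60x^2 + 70x - 30
image of x^6: 30x^4 - 120x^3 + 210x^2 - 180x + 62
each image's coordinates form column j of the matrix


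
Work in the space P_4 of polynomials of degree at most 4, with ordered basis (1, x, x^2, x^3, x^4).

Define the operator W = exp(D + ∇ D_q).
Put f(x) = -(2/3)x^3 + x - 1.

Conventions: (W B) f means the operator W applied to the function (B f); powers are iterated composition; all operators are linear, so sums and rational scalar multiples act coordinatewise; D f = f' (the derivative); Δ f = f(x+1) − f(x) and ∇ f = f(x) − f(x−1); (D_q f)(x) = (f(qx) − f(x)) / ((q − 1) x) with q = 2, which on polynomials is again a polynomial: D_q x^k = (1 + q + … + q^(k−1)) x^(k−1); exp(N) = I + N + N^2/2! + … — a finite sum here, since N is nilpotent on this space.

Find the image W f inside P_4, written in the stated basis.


the image equals g(x) = -(2/3)x^3 - 2x^2 - (31/3)x - 11/3

order-1 term: -2x^2 - (28/3)x + 17/3
order-2 term: -2x - 23/3
order-3 term: -2/3
the series for exp(D + ∇ D_q) f terminates at order 3
exp(D + ∇ D_q) f = -(2/3)x^3 - 2x^2 - (31/3)x - 11/3


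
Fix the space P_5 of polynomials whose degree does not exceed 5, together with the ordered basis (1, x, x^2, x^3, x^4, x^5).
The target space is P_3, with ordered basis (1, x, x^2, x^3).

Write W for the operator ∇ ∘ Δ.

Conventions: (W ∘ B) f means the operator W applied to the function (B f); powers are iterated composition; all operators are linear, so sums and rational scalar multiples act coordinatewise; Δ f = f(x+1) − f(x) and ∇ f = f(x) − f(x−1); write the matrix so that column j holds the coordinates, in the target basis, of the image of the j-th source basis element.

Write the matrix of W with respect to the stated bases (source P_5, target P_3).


the matrix is [[0, 0, 2, 0, 2, 0]; [0, 0, 0, 6, 0, 10]; [0, 0, 0, 0, 12, 0]; [0, 0, 0, 0, 0, 20]] (rows listed top to bottom)

image of 1: 0
image of x: 0
image of x^2: 2
image of x^3: 6x
image of x^4: 12x^2 + 2
image of x^5: 20x^3 + 10x
each image's coordinates form column j of the matrix


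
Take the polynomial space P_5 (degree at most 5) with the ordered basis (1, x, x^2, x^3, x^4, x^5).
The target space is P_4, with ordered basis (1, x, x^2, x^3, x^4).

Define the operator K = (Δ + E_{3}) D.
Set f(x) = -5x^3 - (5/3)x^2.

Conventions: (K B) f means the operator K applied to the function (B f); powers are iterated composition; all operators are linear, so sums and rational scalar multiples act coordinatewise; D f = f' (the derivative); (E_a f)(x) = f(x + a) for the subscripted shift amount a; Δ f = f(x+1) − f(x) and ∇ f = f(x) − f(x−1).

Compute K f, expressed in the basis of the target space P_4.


g(x) = -15x^2 - (370/3)x - 490/3

D f = -15x^2 - (10/3)x
Δ D f = -30x - 55/3
E_{3} D f = -15x^2 - (280/3)x - 145
(Δ + E_{3}) D f = -15x^2 - (370/3)x - 490/3


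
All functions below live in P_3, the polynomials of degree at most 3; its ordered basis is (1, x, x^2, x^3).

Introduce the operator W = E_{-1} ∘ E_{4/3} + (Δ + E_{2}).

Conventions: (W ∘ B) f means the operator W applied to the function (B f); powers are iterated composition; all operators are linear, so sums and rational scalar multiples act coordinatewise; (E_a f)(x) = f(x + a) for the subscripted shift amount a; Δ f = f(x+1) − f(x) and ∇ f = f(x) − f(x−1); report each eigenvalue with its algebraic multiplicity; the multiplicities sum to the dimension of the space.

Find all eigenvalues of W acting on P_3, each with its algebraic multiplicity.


image of 1: 2
image of x: 2x + 10/3
image of x^2: 2x^2 + (20/3)x + 46/9
image of x^3: 2x^3 + 10x^2 + (46/3)x + 244/27
the matrix is upper triangular; its diagonal is (2, 2, 2, 2)
for a triangular matrix the eigenvalues are the diagonal entries, with algebraic multiplicity their repetition count

λ = 2 (multiplicity 4)


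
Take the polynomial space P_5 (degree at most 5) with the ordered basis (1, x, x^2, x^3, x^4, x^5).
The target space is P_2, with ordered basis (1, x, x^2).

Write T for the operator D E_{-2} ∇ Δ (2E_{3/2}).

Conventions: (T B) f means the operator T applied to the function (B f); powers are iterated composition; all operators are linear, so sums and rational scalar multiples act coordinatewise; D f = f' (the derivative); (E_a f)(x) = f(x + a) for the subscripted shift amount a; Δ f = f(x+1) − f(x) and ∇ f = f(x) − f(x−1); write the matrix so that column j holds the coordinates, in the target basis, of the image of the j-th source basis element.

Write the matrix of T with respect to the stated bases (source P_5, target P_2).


image of 1: 0
image of x: 0
image of x^2: 0
image of x^3: 12
image of x^4: 48x - 24
image of x^5: 120x^2 - 120x + 50
each image's coordinates form column j of the matrix

the matrix is [[0, 0, 0, 12, -24, 50]; [0, 0, 0, 0, 48, -120]; [0, 0, 0, 0, 0, 120]] (rows listed top to bottom)


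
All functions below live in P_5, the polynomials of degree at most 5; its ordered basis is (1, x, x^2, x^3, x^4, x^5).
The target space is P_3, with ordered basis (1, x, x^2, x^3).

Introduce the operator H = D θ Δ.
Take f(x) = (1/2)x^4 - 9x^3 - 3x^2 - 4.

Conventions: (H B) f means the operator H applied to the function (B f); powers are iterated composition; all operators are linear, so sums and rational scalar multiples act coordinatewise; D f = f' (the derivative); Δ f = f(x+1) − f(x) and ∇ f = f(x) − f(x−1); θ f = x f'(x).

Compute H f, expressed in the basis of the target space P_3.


g(x) = 18x^2 - 96x - 31

Δ f = 2x^3 - 24x^2 - 31x - 23/2
θ Δ f = 6x^3 - 48x^2 - 31x
D θ Δ f = 18x^2 - 96x - 31


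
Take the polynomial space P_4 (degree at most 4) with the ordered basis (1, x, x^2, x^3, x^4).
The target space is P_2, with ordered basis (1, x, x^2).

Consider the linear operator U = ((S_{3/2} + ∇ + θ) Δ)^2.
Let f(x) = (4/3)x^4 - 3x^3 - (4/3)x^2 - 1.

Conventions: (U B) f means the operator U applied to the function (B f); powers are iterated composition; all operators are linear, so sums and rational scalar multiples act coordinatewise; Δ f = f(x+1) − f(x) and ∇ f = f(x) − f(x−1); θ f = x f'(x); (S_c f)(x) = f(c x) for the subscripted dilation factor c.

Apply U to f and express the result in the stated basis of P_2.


the image equals g(x) = (867/2)x^2 + (2071/4)x + 425/12

Δ f = (16/3)x^3 - x^2 - (19/3)x - 3
S_{3/2} Δ f = 18x^3 - (9/4)x^2 - (19/2)x - 3
∇ Δ f = 16x^2 - 18x
θ Δ f = 16x^3 - 2x^2 - (19/3)x
(S_{3/2} + ∇ + θ) Δ f = 34x^3 + (47/4)x^2 - (203/6)x - 3
Δ ((S_{3/2} + ∇ + θ) Δ) f = 102x^2 + (251/2)x + 143/12
S_{3/2} Δ ((S_{3/2} + ∇ + θ) Δ) f = (459/2)x^2 + (753/4)x + 143/12
∇ Δ ((S_{3/2} + ∇ + θ) Δ) f = 204x + 47/2
θ Δ ((S_{3/2} + ∇ + θ) Δ) f = 204x^2 + (251/2)x
(S_{3/2} + ∇ + θ) Δ ((S_{3/2} + ∇ + θ) Δ) f = (867/2)x^2 + (2071/4)x + 425/12


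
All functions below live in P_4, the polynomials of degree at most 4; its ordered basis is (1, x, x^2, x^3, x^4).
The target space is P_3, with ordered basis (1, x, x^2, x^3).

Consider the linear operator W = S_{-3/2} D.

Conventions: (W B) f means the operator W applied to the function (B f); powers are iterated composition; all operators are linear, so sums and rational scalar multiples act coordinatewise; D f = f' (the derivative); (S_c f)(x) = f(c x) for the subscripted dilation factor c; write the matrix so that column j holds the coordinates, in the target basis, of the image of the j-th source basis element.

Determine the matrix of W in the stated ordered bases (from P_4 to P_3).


image of 1: 0
image of x: 1
image of x^2: -3x
image of x^3: (27/4)x^2
image of x^4: -(27/2)x^3
each image's coordinates form column j of the matrix

the matrix is [[0, 1, 0, 0, 0]; [0, 0, -3, 0, 0]; [0, 0, 0, 27/4, 0]; [0, 0, 0, 0, -27/2]] (rows listed top to bottom)


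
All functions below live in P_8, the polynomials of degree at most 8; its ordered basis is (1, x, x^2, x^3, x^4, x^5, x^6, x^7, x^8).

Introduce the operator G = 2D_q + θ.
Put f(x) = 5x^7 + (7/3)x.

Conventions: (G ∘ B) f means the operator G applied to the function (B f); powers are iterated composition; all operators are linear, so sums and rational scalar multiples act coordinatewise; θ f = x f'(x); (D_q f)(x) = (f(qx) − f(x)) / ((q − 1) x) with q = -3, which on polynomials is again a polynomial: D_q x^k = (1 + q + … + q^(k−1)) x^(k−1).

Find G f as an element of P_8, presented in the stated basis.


g(x) = 35x^7 + 5470x^6 + (7/3)x + 14/3

D_q f = 2735x^6 + 7/3
(2D_q) f = 5470x^6 + 14/3
θ f = 35x^7 + (7/3)x
(2D_q + θ) f = 35x^7 + 5470x^6 + (7/3)x + 14/3


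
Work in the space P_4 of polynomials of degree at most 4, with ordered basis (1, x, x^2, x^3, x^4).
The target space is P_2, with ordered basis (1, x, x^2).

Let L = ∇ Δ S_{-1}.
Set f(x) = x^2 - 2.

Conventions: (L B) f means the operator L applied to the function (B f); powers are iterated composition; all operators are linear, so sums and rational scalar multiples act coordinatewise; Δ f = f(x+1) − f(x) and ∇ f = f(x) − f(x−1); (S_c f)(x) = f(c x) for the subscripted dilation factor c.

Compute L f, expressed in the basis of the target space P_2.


the result is g(x) = 2

S_{-1} f = x^2 - 2
Δ S_{-1} f = 2x + 1
∇ Δ S_{-1} f = 2


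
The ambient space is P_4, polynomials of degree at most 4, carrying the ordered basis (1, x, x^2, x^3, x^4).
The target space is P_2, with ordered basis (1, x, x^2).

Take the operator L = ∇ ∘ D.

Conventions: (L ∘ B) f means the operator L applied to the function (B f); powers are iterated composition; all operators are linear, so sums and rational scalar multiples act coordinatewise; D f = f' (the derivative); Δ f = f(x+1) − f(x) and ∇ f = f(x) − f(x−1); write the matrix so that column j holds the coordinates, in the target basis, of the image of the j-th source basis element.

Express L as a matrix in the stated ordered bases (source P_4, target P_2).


image of 1: 0
image of x: 0
image of x^2: 2
image of x^3: 6x - 3
image of x^4: 12x^2 - 12x + 4
each image's coordinates form column j of the matrix

the matrix is [[0, 0, 2, -3, 4]; [0, 0, 0, 6, -12]; [0, 0, 0, 0, 12]] (rows listed top to bottom)


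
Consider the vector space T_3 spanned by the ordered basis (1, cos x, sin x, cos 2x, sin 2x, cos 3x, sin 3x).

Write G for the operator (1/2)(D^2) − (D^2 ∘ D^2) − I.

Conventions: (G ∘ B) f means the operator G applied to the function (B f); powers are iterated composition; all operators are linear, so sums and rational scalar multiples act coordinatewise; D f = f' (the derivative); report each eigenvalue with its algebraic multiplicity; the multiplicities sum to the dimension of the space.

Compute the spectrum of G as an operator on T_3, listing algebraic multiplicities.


image of 1: -1
image of cos x: -(5/2)cos x
image of sin x: -(5/2)sin x
image of cos 2x: -19cos 2x
image of sin 2x: -19sin 2x
image of cos 3x: -(173/2)cos 3x
image of sin 3x: -(173/2)sin 3x
the matrix is diagonal; its diagonal is (-1, -5/2, -5/2, -19, -19, -173/2, -173/2)
for a triangular matrix the eigenvalues are the diagonal entries, with algebraic multiplicity their repetition count

λ = -173/2 (multiplicity 2), λ = -19 (multiplicity 2), λ = -5/2 (multiplicity 2), λ = -1 (multiplicity 1)


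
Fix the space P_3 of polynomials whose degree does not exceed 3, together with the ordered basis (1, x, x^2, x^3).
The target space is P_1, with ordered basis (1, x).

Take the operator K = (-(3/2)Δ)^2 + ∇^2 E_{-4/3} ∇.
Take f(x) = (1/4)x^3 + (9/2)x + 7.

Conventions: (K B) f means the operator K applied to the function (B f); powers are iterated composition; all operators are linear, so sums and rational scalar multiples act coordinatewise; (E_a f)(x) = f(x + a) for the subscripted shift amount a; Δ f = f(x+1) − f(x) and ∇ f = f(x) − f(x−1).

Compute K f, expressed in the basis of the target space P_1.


Δ f = (3/4)x^2 + (3/4)x + 19/4
(-(3/2)Δ) f = -(9/8)x^2 - (9/8)x - 57/8
Δ (-(3/2)Δ) f = -(9/4)x - 9/4
(-(3/2)Δ) (-(3/2)Δ) f = (27/8)x + 27/8
∇ f = (3/4)x^2 - (3/4)x + 19/4
E_{-4/3} ∇ f = (3/4)x^2 - (11/4)x + 85/12
∇ E_{-4/3} ∇ f = (3/2)x - 7/2
∇ ∇ E_{-4/3} ∇ f = 3/2
((-(3/2)Δ)^2 + ∇^2 E_{-4/3} ∇) f = (27/8)x + 39/8

g(x) = (27/8)x + 39/8


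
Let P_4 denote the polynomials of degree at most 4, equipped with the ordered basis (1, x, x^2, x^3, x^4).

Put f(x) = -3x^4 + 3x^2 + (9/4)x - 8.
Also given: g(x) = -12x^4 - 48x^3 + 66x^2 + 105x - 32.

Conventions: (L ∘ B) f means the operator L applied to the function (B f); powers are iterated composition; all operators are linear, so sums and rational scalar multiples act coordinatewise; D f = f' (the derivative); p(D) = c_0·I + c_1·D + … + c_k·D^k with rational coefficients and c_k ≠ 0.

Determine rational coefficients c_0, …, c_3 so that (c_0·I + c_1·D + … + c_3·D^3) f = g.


D^0 f = -3x^4 + 3x^2 + (9/4)x - 8
D^1 f = -12x^3 + 6x + 9/4
D^2 f = -36x^2 + 6
D^3 f = -72x
matching coefficients of g against c_0 f + c_1 Df + … from the top degree down determines the c_i
solution: c_0 = 4, c_1 = 4, c_2 = -3/2, c_3 = -1

p(D) = 4·I + 4·D − (3/2)·D^2 − D^3, i.e. c_0 = 4, c_1 = 4, c_2 = -3/2, c_3 = -1


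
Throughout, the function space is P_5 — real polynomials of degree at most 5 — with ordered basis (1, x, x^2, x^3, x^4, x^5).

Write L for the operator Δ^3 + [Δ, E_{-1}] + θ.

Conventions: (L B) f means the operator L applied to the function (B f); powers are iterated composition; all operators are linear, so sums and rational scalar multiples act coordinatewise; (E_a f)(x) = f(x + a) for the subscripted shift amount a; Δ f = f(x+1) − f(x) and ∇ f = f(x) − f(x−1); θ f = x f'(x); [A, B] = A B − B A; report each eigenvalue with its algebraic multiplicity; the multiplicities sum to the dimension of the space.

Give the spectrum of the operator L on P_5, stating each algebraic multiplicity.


image of 1: 0
image of x: x
image of x^2: 2x^2
image of x^3: 3x^3 + 6
image of x^4: 4x^4 + 24x + 36
image of x^5: 5x^5 + 60x^2 + 180x + 150
the matrix is upper triangular; its diagonal is (0, 1, 2, 3, 4, 5)
for a triangular matrix the eigenvalues are the diagonal entries, with algebraic multiplicity their repetition count

λ = 0 (multiplicity 1), λ = 1 (multiplicity 1), λ = 2 (multiplicity 1), λ = 3 (multiplicity 1), λ = 4 (multiplicity 1), λ = 5 (multiplicity 1)


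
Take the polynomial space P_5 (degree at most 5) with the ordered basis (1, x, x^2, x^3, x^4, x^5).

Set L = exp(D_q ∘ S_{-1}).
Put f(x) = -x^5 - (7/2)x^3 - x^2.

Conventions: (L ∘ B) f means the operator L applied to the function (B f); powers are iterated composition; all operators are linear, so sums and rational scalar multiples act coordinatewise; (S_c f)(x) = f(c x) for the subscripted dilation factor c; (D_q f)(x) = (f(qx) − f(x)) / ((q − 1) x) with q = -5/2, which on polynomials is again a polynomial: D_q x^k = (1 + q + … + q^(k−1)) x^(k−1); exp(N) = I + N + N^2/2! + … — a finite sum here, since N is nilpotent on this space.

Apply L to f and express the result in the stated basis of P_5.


order-1 term: (451/16)x^4 + (133/8)x^2 + (3/2)x
order-2 term: -(39237/256)x^3 - (399/32)x - 3/4
order-3 term: (248501/1024)x^2 + 133/32
order-4 term: -(745503/8192)x
order-5 term: 745503/40960
the series for exp(D_q ∘ S_{-1}) f terminates at order 5
exp(D_q ∘ S_{-1}) f = -x^5 + (451/16)x^4 - (40133/256)x^3 + (264501/1024)x^2 - (835359/8192)x + 885023/40960

g(x) = -x^5 + (451/16)x^4 - (40133/256)x^3 + (264501/1024)x^2 - (835359/8192)x + 885023/40960
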